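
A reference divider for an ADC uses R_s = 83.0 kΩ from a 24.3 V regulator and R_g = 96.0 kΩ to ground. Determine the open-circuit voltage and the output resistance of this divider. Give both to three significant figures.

V_th = 13.0 V, R_th = 44.5 kΩ

V_th is the open-circuit tap voltage: 24.3 × 96.0/(83.0 + 96.0) = 13.0 V.
With the supply zeroed, R_s and R_g appear in parallel from the tap: R_th = R_s‖R_g = (83.0 × 96.0)/179.0 = 44.5 kΩ.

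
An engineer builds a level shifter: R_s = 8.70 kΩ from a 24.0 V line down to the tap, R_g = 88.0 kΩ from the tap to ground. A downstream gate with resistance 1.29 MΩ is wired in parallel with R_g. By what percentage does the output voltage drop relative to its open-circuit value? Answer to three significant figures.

0.610 %

The divider's output (Thévenin) resistance is R_s‖R_g = 7.917 kΩ.
Fractional drop under load = R_th/(R_th + R_L) = 7.917 / (7.917 + 1290) = 0.006100.
So the output falls by 0.610 %.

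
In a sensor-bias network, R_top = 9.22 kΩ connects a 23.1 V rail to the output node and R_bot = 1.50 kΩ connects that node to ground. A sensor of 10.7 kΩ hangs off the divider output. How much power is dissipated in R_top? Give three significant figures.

P ≈ 44.3 mW

Total resistance from the source is R_top + (R_bot‖R_L) = 10.54 kΩ, so I = 23.1/10.54 kΩ = 2.193 mA.
P = I²·R_top = (2.193 mA)² × 9.22 kΩ = 44.3 mW.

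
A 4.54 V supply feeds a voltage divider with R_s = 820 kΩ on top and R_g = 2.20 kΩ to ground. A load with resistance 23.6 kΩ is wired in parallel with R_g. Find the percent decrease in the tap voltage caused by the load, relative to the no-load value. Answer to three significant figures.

The divider's output (Thévenin) resistance is R_s‖R_g = 2.194 kΩ.
Fractional drop under load = R_th/(R_th + R_L) = 2.194 / (2.194 + 23.6) = 0.08506.
So the output falls by 8.51 %.

8.51 %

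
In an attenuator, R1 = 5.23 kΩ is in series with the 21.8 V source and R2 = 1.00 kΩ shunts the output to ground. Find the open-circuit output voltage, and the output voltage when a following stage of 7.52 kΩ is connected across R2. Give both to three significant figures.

Open-circuit: V = 21.8 × 1.00/(5.23 + 1.00) = 3.50 V.
With the load, R2 becomes R2‖R_L = 0.8826 kΩ, so V = 21.8 × 0.8826/6.113 = 3.15 V.

Unloaded: 3.50 V; loaded: 3.15 V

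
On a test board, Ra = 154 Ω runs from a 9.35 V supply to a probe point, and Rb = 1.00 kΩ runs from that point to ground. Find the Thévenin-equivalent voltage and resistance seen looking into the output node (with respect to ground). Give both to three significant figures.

V_th is the open-circuit tap voltage: 9.35 × 1000/(154 + 1000) = 8.10 V.
With the supply zeroed, Ra and Rb appear in parallel from the tap: R_th = Ra‖Rb = (154 × 1000)/1154 = 133 Ω.

V_th = 8.10 V, R_th = 133 Ω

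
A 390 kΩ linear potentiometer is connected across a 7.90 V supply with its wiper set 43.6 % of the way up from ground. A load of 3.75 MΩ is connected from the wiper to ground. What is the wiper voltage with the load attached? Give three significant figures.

V ≈ 3.36 V

The wiper splits the pot into (1−α)R = 220.0 kΩ above and αR = 170.0 kΩ below.
Lower section ‖ load = 162.7 kΩ.
V_wiper = 7.90 × 162.7/(220.0 + 162.7) = 3.36 V.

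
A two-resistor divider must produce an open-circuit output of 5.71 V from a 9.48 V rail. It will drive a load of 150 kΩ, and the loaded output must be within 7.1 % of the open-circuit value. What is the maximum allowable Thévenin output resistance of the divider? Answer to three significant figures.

R_th ≤ 11.5 kΩ

Loading drop = R_th/(R_th + R_L) ≤ 0.0710, so R_th ≤ R_L · ε/(1−ε) = 150 kΩ × 0.0710/0.9290 = 11.5 kΩ.
(Any R1, R2 with R2/(R1+R2) = 0.602 and R1‖R2 ≤ 11.5 kΩ will meet the spec.)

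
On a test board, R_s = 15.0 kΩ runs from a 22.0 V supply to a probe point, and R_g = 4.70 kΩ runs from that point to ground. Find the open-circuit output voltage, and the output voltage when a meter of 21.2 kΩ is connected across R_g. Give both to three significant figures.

Open-circuit: V = 22.0 × 4.70/(15.0 + 4.70) = 5.25 V.
With the load, R_g becomes R_g‖R_L = 3.847 kΩ, so V = 22.0 × 3.847/18.85 = 4.49 V.

Unloaded: 5.25 V; loaded: 4.49 V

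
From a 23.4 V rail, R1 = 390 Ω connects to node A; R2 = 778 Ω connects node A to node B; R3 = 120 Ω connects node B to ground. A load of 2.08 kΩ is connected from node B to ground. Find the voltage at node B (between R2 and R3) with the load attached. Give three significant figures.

V ≈ 2.07 V

At node B, R3 is in parallel with the load: R3‖R_L = 113.5 Ω.
Below node A the resistance is R2 + (R3‖R_L) = 891.5 Ω, so V_A = 23.4 × 891.5/1281 = 16.28 V.
Then V_B = V_A × (R3‖R_L)/(R2 + R3‖R_L) = 16.28 × 113.5/891.5 = 2.07 V.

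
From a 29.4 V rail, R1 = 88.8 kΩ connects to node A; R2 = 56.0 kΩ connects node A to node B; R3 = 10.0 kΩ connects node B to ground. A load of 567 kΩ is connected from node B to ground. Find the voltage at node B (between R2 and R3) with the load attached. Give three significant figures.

At node B, R3 is in parallel with the load: R3‖R_L = 9.827 kΩ.
Below node A the resistance is R2 + (R3‖R_L) = 65.83 kΩ, so V_A = 29.4 × 65.83/154.6 = 12.52 V.
Then V_B = V_A × (R3‖R_L)/(R2 + R3‖R_L) = 12.52 × 9.827/65.83 = 1.87 V.

V ≈ 1.87 V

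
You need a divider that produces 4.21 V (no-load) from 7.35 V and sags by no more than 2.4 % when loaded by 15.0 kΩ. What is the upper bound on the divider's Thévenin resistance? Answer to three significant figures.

R_th ≤ 369 Ω

Loading drop = R_th/(R_th + R_L) ≤ 0.0240, so R_th ≤ R_L · ε/(1−ε) = 15.0 kΩ × 0.0240/0.9760 = 369 Ω.
(Any R1, R2 with R2/(R1+R2) = 0.573 and R1‖R2 ≤ 369 Ω will meet the spec.)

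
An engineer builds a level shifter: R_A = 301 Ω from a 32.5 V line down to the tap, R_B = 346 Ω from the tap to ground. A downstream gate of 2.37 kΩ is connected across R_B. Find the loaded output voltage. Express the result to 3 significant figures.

V_out ≈ 16.3 V

The load sits in parallel with R_B: R_B‖R_L = (346 × 2370) / (346 + 2370) = 301.9 Ω.
V_out = 32.5 × 301.9 / (301 + 301.9) = 32.5 × 301.9/602.9 = 16.3 V.
(Unloaded it would have been 17.4 V.)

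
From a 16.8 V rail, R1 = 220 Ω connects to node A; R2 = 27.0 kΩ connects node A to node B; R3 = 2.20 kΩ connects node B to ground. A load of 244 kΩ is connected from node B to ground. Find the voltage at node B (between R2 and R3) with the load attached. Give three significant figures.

At node B, R3 is in parallel with the load: R3‖R_L = 2180 Ω.
Below node A the resistance is R2 + (R3‖R_L) = 29180 Ω, so V_A = 16.8 × 29180/29400 = 16.67 V.
Then V_B = V_A × (R3‖R_L)/(R2 + R3‖R_L) = 16.67 × 2180/29180 = 1.25 V.

V ≈ 1.25 V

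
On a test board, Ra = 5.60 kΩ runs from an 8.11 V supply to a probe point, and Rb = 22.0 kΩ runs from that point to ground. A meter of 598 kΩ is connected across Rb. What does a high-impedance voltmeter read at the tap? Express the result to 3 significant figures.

V_out ≈ 6.42 V

The load sits in parallel with Rb: Rb‖R_L = (22.0 × 598) / (22.0 + 598) = 21.22 kΩ.
V_out = 8.11 × 21.22 / (5.60 + 21.22) = 8.11 × 21.22/26.82 = 6.42 V.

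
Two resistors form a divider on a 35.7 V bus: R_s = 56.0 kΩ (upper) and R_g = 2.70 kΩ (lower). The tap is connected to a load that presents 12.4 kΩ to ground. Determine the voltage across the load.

The load sits in parallel with R_g: R_g‖R_L = (2.70 × 12.4) / (2.70 + 12.4) = 2.217 kΩ.
V_out = 35.7 × 2.217 / (56.0 + 2.217) = 35.7 × 2.217/58.22 = 1.36 V.

V_out ≈ 1.36 V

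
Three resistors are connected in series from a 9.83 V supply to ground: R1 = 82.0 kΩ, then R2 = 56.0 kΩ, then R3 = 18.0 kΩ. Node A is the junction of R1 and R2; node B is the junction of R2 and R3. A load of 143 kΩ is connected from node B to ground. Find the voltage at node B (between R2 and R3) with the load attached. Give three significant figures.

V ≈ 1.02 V

At node B, R3 is in parallel with the load: R3‖R_L = 15.99 kΩ.
Below node A the resistance is R2 + (R3‖R_L) = 71.99 kΩ, so V_A = 9.83 × 71.99/154.0 = 4.595 V.
Then V_B = V_A × (R3‖R_L)/(R2 + R3‖R_L) = 4.595 × 15.99/71.99 = 1.02 V.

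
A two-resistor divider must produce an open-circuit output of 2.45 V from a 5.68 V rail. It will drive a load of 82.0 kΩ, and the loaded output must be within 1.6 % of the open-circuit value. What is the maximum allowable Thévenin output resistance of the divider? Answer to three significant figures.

Loading drop = R_th/(R_th + R_L) ≤ 0.0160, so R_th ≤ R_L · ε/(1−ε) = 82.0 kΩ × 0.0160/0.9840 = 1.33 kΩ.

R_th ≤ 1.33 kΩ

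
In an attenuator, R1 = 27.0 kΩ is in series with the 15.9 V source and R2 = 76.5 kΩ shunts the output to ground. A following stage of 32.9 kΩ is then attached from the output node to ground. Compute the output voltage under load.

The load sits in parallel with R2: R2‖R_L = (76.5 × 32.9) / (76.5 + 32.9) = 23.01 kΩ.
V_out = 15.9 × 23.01 / (27.0 + 23.01) = 15.9 × 23.01/50.01 = 7.32 V.
(Unloaded it would have been 11.8 V.)

V_out ≈ 7.32 V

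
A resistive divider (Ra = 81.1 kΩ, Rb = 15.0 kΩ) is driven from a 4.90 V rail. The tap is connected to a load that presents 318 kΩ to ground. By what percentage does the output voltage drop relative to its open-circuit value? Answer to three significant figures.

The divider's output (Thévenin) resistance is Ra‖Rb = 12.66 kΩ.
Fractional drop under load = R_th/(R_th + R_L) = 12.66 / (12.66 + 318) = 0.03828.
So the output falls by 3.83 %.

3.83 %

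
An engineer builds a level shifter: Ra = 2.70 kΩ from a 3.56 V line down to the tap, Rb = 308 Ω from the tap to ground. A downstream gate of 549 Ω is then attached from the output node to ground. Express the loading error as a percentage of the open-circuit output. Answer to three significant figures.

The divider's output (Thévenin) resistance is Ra‖Rb = 276.5 Ω.
Fractional drop under load = R_th/(R_th + R_L) = 276.5 / (276.5 + 549) = 0.3349.
So the output falls by 33.5 %.

33.5 %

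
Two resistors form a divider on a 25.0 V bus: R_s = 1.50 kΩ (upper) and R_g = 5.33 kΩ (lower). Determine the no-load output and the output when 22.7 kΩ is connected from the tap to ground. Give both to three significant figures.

Unloaded: 19.5 V; loaded: 18.6 V

Open-circuit: V = 25.0 × 5.33/(1.50 + 5.33) = 19.5 V.
With the load, R_g becomes R_g‖R_L = 4.316 kΩ, so V = 25.0 × 4.316/5.816 = 18.6 V.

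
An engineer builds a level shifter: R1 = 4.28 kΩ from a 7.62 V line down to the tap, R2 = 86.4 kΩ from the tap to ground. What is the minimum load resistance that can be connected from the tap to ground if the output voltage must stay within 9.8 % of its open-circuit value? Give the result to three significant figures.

Output resistance R_th = R1‖R2 = (4.28 × 86.4)/90.68 = 4.078 kΩ.
The fractional drop is R_th/(R_th + R_L); requiring this ≤ 0.0980 gives R_L ≥ R_th(1/0.0980 − 1) = 4.078 × 9.204 = 37.5 kΩ.

R_L(min) ≈ 37.5 kΩ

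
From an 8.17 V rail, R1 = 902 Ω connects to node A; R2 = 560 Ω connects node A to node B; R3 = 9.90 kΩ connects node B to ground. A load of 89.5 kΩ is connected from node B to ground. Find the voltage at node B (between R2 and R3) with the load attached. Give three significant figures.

At node B, R3 is in parallel with the load: R3‖R_L = 8914 Ω.
Below node A the resistance is R2 + (R3‖R_L) = 9474 Ω, so V_A = 8.17 × 9474/10380 = 7.460 V.
Then V_B = V_A × (R3‖R_L)/(R2 + R3‖R_L) = 7.460 × 8914/9474 = 7.02 V.

V ≈ 7.02 V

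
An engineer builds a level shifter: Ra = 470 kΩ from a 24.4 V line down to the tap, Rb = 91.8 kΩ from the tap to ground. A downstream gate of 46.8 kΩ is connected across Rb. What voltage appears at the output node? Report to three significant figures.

V_out ≈ 1.51 V

The load sits in parallel with Rb: Rb‖R_L = (91.8 × 46.8) / (91.8 + 46.8) = 31.00 kΩ.
V_out = 24.4 × 31.00 / (470 + 31.00) = 24.4 × 31.00/501.0 = 1.51 V.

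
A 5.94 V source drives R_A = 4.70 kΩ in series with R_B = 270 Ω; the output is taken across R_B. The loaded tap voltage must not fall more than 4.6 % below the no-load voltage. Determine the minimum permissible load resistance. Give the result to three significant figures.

Output resistance R_th = R_A‖R_B = (4700 × 270)/4970 = 255.3 Ω.
The fractional drop is R_th/(R_th + R_L); requiring this ≤ 0.0460 gives R_L ≥ R_th(1/0.0460 − 1) = 255.3 × 20.74 = 5.30 kΩ.

R_L(min) ≈ 5.30 kΩ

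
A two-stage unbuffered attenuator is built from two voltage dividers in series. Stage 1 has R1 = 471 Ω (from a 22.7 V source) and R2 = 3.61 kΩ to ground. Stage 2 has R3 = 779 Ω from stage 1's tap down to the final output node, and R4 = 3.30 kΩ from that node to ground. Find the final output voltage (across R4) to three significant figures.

V_out ≈ 14.7 V

Stage 2 presents R3+R4 = 4079 Ω as a load on stage 1's tap.
Stage 1's lower leg becomes R2‖(R3+R4) = 1915 Ω, so V_mid = 22.7 × 1915/2386 = 18.22 V.
Stage 2 is itself unloaded: V_out = V_mid × R4/(R3+R4) = 18.22 × 3300/4079 = 14.7 V.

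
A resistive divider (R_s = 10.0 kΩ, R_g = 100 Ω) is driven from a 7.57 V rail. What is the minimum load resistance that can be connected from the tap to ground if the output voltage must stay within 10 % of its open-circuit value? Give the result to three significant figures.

Output resistance R_th = R_s‖R_g = (10000 × 100)/10100 = 99.01 Ω.
The fractional drop is R_th/(R_th + R_L); requiring this ≤ 0.100 gives R_L ≥ R_th(1/0.100 − 1) = 99.01 × 9.000 = 891 Ω.

R_L(min) ≈ 891 Ω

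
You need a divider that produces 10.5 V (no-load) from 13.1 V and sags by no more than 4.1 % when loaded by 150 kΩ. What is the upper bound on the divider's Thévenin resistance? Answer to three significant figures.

R_th ≤ 6.41 kΩ

Loading drop = R_th/(R_th + R_L) ≤ 0.0410, so R_th ≤ R_L · ε/(1−ε) = 150 kΩ × 0.0410/0.9590 = 6.41 kΩ.
(Any R1, R2 with R2/(R1+R2) = 0.802 and R1‖R2 ≤ 6.41 kΩ will meet the spec.)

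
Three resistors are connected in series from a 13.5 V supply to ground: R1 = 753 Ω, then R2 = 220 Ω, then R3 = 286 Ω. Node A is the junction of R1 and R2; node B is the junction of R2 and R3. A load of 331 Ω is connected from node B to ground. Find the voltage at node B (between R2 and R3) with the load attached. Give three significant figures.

V ≈ 1.84 V

At node B, R3 is in parallel with the load: R3‖R_L = 153.4 Ω.
Below node A the resistance is R2 + (R3‖R_L) = 373.4 Ω, so V_A = 13.5 × 373.4/1126 = 4.475 V.
Then V_B = V_A × (R3‖R_L)/(R2 + R3‖R_L) = 4.475 × 153.4/373.4 = 1.84 V.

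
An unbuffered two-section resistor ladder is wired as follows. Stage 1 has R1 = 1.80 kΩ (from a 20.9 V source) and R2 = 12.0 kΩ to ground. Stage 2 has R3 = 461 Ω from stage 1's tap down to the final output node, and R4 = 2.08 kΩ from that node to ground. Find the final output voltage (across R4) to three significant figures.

Stage 2 presents R3+R4 = 2541 Ω as a load on stage 1's tap.
Stage 1's lower leg becomes R2‖(R3+R4) = 2097 Ω, so V_mid = 20.9 × 2097/3897 = 11.25 V.
Stage 2 is itself unloaded: V_out = V_mid × R4/(R3+R4) = 11.25 × 2080/2541 = 9.21 V.

V_out ≈ 9.21 V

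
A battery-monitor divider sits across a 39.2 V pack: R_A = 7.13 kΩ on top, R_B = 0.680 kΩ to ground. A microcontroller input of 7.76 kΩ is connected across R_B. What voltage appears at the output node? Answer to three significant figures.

The load sits in parallel with R_B: R_B‖R_L = (680 × 7760) / (680 + 7760) = 625.2 Ω.
V_out = 39.2 × 625.2 / (7130 + 625.2) = 39.2 × 625.2/7755 = 3.16 V.

V_out ≈ 3.16 V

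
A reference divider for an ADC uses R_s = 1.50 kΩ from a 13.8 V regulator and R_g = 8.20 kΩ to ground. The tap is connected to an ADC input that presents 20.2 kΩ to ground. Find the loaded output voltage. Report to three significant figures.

V_out ≈ 11.0 V

The load sits in parallel with R_g: R_g‖R_L = (8.20 × 20.2) / (8.20 + 20.2) = 5.832 kΩ.
V_out = 13.8 × 5.832 / (1.50 + 5.832) = 13.8 × 5.832/7.332 = 11.0 V.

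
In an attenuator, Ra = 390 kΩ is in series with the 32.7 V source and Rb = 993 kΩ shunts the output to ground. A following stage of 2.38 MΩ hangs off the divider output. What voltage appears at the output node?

V_out ≈ 21.0 V

The load sits in parallel with Rb: Rb‖R_L = (993 × 2380) / (993 + 2380) = 700.7 kΩ.
V_out = 32.7 × 700.7 / (390 + 700.7) = 32.7 × 700.7/1091 = 21.0 V.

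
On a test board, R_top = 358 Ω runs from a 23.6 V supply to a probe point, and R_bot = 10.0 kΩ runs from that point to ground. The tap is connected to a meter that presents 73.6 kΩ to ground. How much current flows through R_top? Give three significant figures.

I ≈ 2.58 mA

R_bot‖R_L = 8804 Ω, so the source sees R_top + R_bot‖R_L = 9162 Ω.
I = 23.6 V / 9162 Ω = 2.58 mA.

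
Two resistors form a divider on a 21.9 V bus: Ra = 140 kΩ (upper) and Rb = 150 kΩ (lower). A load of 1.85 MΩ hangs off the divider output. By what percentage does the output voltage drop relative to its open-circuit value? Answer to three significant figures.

3.77 %

The divider's output (Thévenin) resistance is Ra‖Rb = 72.41 kΩ.
Fractional drop under load = R_th/(R_th + R_L) = 72.41 / (72.41 + 1850) = 0.03767.
So the output falls by 3.77 %.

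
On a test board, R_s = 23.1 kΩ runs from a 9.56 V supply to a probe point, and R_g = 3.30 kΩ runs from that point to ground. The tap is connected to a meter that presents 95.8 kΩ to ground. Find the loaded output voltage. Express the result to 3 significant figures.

The load sits in parallel with R_g: R_g‖R_L = (3.30 × 95.8) / (3.30 + 95.8) = 3.190 kΩ.
V_out = 9.56 × 3.190 / (23.1 + 3.190) = 9.56 × 3.190/26.29 = 1.16 V.

V_out ≈ 1.16 V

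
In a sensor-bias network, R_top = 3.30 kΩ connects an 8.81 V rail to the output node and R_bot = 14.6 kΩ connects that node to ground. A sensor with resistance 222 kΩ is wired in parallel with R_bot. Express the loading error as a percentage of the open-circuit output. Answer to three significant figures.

1.20 %

The divider's output (Thévenin) resistance is R_top‖R_bot = 2.692 kΩ.
Fractional drop under load = R_th/(R_th + R_L) = 2.692 / (2.692 + 222) = 0.01198.
So the output falls by 1.20 %.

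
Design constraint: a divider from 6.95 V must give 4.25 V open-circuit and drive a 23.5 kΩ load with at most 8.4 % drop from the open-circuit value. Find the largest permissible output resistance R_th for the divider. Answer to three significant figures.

Loading drop = R_th/(R_th + R_L) ≤ 0.0840, so R_th ≤ R_L · ε/(1−ε) = 23.5 kΩ × 0.0840/0.9160 = 2.16 kΩ.

R_th ≤ 2.16 kΩ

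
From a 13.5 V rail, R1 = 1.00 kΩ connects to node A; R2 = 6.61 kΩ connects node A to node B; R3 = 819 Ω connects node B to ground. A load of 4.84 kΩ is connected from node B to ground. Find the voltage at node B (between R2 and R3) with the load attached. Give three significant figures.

At node B, R3 is in parallel with the load: R3‖R_L = 700.5 Ω.
Below node A the resistance is R2 + (R3‖R_L) = 7310 Ω, so V_A = 13.5 × 7310/8310 = 11.88 V.
Then V_B = V_A × (R3‖R_L)/(R2 + R3‖R_L) = 11.88 × 700.5/7310 = 1.14 V.

V ≈ 1.14 V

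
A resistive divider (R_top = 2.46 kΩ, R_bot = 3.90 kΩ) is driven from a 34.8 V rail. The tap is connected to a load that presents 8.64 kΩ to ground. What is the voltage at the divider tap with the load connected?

The load sits in parallel with R_bot: R_bot‖R_L = (3.90 × 8.64) / (3.90 + 8.64) = 2.687 kΩ.
V_out = 34.8 × 2.687 / (2.46 + 2.687) = 34.8 × 2.687/5.147 = 18.2 V.

V_out ≈ 18.2 V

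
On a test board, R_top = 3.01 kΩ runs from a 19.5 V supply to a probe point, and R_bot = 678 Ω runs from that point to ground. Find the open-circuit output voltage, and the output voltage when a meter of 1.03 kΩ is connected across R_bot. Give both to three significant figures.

Unloaded: 3.58 V; loaded: 2.33 V

Open-circuit: V = 19.5 × 678/(3010 + 678) = 3.58 V.
With the load, R_bot becomes R_bot‖R_L = 408.9 Ω, so V = 19.5 × 408.9/3419 = 2.33 V.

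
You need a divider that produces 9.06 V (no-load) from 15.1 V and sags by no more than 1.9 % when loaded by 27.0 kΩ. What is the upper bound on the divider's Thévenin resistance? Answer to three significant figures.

R_th ≤ 523 Ω

Loading drop = R_th/(R_th + R_L) ≤ 0.0190, so R_th ≤ R_L · ε/(1−ε) = 27.0 kΩ × 0.0190/0.9810 = 523 Ω.
(Any R1, R2 with R2/(R1+R2) = 0.600 and R1‖R2 ≤ 523 Ω will meet the spec.)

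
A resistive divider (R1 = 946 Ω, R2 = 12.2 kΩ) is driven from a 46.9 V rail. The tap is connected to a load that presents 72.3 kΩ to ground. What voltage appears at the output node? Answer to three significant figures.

V_out ≈ 43.0 V

The load sits in parallel with R2: R2‖R_L = (12200 × 72300) / (12200 + 72300) = 10440 Ω.
V_out = 46.9 × 10440 / (946 + 10440) = 46.9 × 10440/11380 = 43.0 V.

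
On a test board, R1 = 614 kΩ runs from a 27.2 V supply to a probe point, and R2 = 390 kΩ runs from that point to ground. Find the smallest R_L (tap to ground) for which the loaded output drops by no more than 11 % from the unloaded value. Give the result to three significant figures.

Output resistance R_th = R1‖R2 = (614 × 390)/1004 = 238.5 kΩ.
The fractional drop is R_th/(R_th + R_L); requiring this ≤ 0.110 gives R_L ≥ R_th(1/0.110 − 1) = 238.5 × 8.091 = 1.93 MΩ.

R_L(min) ≈ 1.93 MΩ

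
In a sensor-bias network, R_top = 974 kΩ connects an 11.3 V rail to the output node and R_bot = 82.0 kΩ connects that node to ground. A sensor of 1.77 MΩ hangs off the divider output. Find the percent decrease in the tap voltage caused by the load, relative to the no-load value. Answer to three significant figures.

The divider's output (Thévenin) resistance is R_top‖R_bot = 75.63 kΩ.
Fractional drop under load = R_th/(R_th + R_L) = 75.63 / (75.63 + 1770) = 0.04098.
So the output falls by 4.10 %.

4.10 %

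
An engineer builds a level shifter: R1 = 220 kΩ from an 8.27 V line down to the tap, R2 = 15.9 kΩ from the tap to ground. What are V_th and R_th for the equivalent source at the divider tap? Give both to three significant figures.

V_th = 0.557 V, R_th = 14.8 kΩ

V_th is the open-circuit tap voltage: 8.27 × 15.9/(220 + 15.9) = 0.557 V.
With the supply zeroed, R1 and R2 appear in parallel from the tap: R_th = R1‖R2 = (220 × 15.9)/235.9 = 14.8 kΩ.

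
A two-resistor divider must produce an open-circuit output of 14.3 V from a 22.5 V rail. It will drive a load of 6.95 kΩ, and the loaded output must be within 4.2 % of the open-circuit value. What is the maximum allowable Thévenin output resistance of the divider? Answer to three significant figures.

R_th ≤ 305 Ω

Loading drop = R_th/(R_th + R_L) ≤ 0.0420, so R_th ≤ R_L · ε/(1−ε) = 6.95 kΩ × 0.0420/0.9580 = 305 Ω.
(Any R1, R2 with R2/(R1+R2) = 0.636 and R1‖R2 ≤ 305 Ω will meet the spec.)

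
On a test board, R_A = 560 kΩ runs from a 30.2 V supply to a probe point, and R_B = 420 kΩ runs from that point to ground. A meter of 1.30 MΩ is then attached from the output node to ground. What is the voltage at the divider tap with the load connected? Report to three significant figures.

V_out ≈ 10.9 V

The load sits in parallel with R_B: R_B‖R_L = (420 × 1300) / (420 + 1300) = 317.4 kΩ.
V_out = 30.2 × 317.4 / (560 + 317.4) = 30.2 × 317.4/877.4 = 10.9 V.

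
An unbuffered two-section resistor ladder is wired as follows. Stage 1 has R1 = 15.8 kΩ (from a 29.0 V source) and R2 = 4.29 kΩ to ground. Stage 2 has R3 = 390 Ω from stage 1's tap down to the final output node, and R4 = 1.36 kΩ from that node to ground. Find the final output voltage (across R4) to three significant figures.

Stage 2 presents R3+R4 = 1750 Ω as a load on stage 1's tap.
Stage 1's lower leg becomes R2‖(R3+R4) = 1243 Ω, so V_mid = 29.0 × 1243/17040 = 2.115 V.
Stage 2 is itself unloaded: V_out = V_mid × R4/(R3+R4) = 2.115 × 1360/1750 = 1.64 V.

V_out ≈ 1.64 V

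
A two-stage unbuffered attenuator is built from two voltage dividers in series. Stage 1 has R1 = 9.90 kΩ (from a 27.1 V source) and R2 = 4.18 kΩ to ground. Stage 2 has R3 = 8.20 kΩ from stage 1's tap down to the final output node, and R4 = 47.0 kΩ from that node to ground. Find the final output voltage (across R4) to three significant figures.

Stage 2 presents R3+R4 = 55.20 kΩ as a load on stage 1's tap.
Stage 1's lower leg becomes R2‖(R3+R4) = 3.886 kΩ, so V_mid = 27.1 × 3.886/13.79 = 7.639 V.
Stage 2 is itself unloaded: V_out = V_mid × R4/(R3+R4) = 7.639 × 47.0/55.20 = 6.50 V.

V_out ≈ 6.50 V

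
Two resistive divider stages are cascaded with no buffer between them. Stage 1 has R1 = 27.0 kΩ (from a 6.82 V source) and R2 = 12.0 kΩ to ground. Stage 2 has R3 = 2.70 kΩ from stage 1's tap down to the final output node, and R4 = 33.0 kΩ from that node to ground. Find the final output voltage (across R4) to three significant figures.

Stage 2 presents R3+R4 = 35.70 kΩ as a load on stage 1's tap.
Stage 1's lower leg becomes R2‖(R3+R4) = 8.981 kΩ, so V_mid = 6.82 × 8.981/35.98 = 1.702 V.
Stage 2 is itself unloaded: V_out = V_mid × R4/(R3+R4) = 1.702 × 33.0/35.70 = 1.57 V.

V_out ≈ 1.57 V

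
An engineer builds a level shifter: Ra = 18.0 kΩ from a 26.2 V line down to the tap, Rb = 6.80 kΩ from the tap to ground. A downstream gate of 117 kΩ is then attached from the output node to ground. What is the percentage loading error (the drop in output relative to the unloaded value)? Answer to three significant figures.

The divider's output (Thévenin) resistance is Ra‖Rb = 4.935 kΩ.
Fractional drop under load = R_th/(R_th + R_L) = 4.935 / (4.935 + 117) = 0.04048.
So the output falls by 4.05 %.

4.05 %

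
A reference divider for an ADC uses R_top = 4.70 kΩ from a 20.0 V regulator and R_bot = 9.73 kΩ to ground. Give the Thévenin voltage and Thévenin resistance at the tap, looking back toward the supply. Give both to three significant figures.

V_th = 13.5 V, R_th = 3.17 kΩ

V_th is the open-circuit tap voltage: 20.0 × 9.73/(4.70 + 9.73) = 13.5 V.
With the supply zeroed, R_top and R_bot appear in parallel from the tap: R_th = R_top‖R_bot = (4.70 × 9.73)/14.43 = 3.17 kΩ.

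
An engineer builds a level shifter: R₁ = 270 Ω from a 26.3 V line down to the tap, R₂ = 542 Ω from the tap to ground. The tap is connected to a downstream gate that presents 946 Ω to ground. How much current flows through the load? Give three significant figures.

I_L ≈ 15.6 mA

R₂‖R_L = 344.6 Ω; V_out = 26.3 × 344.6/614.6 = 14.75 V.
I_L = V_out / R_L = 14.75 / 946 Ω = 15.6 mA.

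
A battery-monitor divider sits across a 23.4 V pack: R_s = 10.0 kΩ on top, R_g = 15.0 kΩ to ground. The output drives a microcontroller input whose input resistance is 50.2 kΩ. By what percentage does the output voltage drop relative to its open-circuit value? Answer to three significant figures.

Unloaded V = 23.4 × 15.0/25.00 = 14.040 V.
Loaded: R_g‖R_L = 11.55 kΩ, giving V = 23.4 × 11.55/21.55 = 12.541 V.
Drop = (14.040 − 12.541) / 14.040 = 10.7 %.

10.7 %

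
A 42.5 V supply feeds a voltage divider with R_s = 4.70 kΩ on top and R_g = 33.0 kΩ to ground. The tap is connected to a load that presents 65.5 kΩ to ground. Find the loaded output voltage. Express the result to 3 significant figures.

V_out ≈ 35.0 V

The load sits in parallel with R_g: R_g‖R_L = (33.0 × 65.5) / (33.0 + 65.5) = 21.94 kΩ.
V_out = 42.5 × 21.94 / (4.70 + 21.94) = 42.5 × 21.94/26.64 = 35.0 V.
(Unloaded it would have been 37.2 V.)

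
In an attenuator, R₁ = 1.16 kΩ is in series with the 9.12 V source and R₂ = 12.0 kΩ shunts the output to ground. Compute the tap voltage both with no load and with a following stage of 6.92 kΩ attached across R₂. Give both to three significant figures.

Open-circuit: V = 9.12 × 12.0/(1.16 + 12.0) = 8.32 V.
With the load, R₂ becomes R₂‖R_L = 4.389 kΩ, so V = 9.12 × 4.389/5.549 = 7.21 V.

Unloaded: 8.32 V; loaded: 7.21 V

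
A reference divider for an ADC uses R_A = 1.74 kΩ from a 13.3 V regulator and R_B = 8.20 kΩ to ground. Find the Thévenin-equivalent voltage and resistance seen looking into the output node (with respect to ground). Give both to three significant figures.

V_th is the open-circuit tap voltage: 13.3 × 8.20/(1.74 + 8.20) = 11.0 V.
With the supply zeroed, R_A and R_B appear in parallel from the tap: R_th = R_A‖R_B = (1.74 × 8.20)/9.940 = 1.44 kΩ.

V_th = 11.0 V, R_th = 1.44 kΩ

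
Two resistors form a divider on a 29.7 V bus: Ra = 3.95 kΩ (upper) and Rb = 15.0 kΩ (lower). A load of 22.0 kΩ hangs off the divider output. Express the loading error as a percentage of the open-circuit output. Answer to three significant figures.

12.4 %

The divider's output (Thévenin) resistance is Ra‖Rb = 3.127 kΩ.
Fractional drop under load = R_th/(R_th + R_L) = 3.127 / (3.127 + 22.0) = 0.1244.
So the output falls by 12.4 %.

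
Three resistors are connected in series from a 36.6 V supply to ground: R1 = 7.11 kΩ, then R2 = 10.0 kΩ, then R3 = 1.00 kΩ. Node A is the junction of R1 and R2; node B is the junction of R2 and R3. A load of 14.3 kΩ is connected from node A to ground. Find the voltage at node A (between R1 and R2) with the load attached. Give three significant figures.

V ≈ 17.1 V

Below node A the series string R2+R3 = 11.00 kΩ sits in parallel with the 14.3 kΩ load: 6.217 kΩ.
V_A = 36.6 × 6.217/(7.11 + 6.217) = 17.1 V.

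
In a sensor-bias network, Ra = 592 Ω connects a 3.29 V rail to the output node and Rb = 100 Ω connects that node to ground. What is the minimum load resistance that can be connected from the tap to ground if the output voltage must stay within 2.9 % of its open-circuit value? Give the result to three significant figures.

Output resistance R_th = Ra‖Rb = (592 × 100)/692.0 = 85.55 Ω.
The fractional drop is R_th/(R_th + R_L); requiring this ≤ 0.0290 gives R_L ≥ R_th(1/0.0290 − 1) = 85.55 × 33.48 = 2.86 kΩ.

R_L(min) ≈ 2.86 kΩ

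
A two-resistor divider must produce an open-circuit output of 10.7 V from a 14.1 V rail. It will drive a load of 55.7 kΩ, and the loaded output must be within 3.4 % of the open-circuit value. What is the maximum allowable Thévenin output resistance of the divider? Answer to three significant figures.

Loading drop = R_th/(R_th + R_L) ≤ 0.0340, so R_th ≤ R_L · ε/(1−ε) = 55.7 kΩ × 0.0340/0.9660 = 1.96 kΩ.

R_th ≤ 1.96 kΩ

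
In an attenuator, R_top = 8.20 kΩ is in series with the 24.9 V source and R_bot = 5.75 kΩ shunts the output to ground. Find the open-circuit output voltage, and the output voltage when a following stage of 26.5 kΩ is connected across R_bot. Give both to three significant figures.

Unloaded: 10.3 V; loaded: 9.10 V

Open-circuit: V = 24.9 × 5.75/(8.20 + 5.75) = 10.3 V.
With the load, R_bot becomes R_bot‖R_L = 4.725 kΩ, so V = 24.9 × 4.725/12.92 = 9.10 V.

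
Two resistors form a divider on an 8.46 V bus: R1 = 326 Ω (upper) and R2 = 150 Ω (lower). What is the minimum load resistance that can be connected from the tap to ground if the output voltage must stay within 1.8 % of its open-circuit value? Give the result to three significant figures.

Output resistance R_th = R1‖R2 = (326 × 150)/476.0 = 102.7 Ω.
The fractional drop is R_th/(R_th + R_L); requiring this ≤ 0.0180 gives R_L ≥ R_th(1/0.0180 − 1) = 102.7 × 54.56 = 5.60 kΩ.

R_L(min) ≈ 5.60 kΩ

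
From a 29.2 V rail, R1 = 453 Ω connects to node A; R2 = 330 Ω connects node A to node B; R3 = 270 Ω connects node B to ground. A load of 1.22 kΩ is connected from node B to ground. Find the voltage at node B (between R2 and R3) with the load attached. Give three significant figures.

V ≈ 6.43 V

At node B, R3 is in parallel with the load: R3‖R_L = 221.1 Ω.
Below node A the resistance is R2 + (R3‖R_L) = 551.1 Ω, so V_A = 29.2 × 551.1/1004 = 16.03 V.
Then V_B = V_A × (R3‖R_L)/(R2 + R3‖R_L) = 16.03 × 221.1/551.1 = 6.43 V.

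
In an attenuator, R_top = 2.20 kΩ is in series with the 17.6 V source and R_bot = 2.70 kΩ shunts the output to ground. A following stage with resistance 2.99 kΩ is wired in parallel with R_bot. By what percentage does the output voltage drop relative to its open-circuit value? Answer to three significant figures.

Unloaded V = 17.6 × 2.70/4.900 = 9.698 V.
Loaded: R_bot‖R_L = 1.419 kΩ, giving V = 17.6 × 1.419/3.619 = 6.900 V.
Drop = (9.698 − 6.900) / 9.698 = 28.8 %.

28.8 %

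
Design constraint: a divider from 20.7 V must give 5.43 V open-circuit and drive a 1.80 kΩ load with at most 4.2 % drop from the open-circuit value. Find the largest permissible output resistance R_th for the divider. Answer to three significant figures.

Loading drop = R_th/(R_th + R_L) ≤ 0.0420, so R_th ≤ R_L · ε/(1−ε) = 1.80 kΩ × 0.0420/0.9580 = 78.9 Ω.
(Any R1, R2 with R2/(R1+R2) = 0.262 and R1‖R2 ≤ 78.9 Ω will meet the spec.)

R_th ≤ 78.9 Ω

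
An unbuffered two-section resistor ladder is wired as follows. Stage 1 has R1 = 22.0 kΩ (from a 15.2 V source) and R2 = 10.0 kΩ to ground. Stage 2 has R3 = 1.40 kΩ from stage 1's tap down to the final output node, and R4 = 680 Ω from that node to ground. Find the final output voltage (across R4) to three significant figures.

V_out ≈ 0.361 V

Stage 2 presents R3+R4 = 2080 Ω as a load on stage 1's tap.
Stage 1's lower leg becomes R2‖(R3+R4) = 1722 Ω, so V_mid = 15.2 × 1722/23720 = 1.103 V.
Stage 2 is itself unloaded: V_out = V_mid × R4/(R3+R4) = 1.103 × 680/2080 = 0.361 V.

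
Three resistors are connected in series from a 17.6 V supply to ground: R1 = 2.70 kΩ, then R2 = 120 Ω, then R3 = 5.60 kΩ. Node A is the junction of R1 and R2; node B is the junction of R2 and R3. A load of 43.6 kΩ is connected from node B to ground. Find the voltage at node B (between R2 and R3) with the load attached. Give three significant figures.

V ≈ 11.2 V

At node B, R3 is in parallel with the load: R3‖R_L = 4963 Ω.
Below node A the resistance is R2 + (R3‖R_L) = 5083 Ω, so V_A = 17.6 × 5083/7783 = 11.49 V.
Then V_B = V_A × (R3‖R_L)/(R2 + R3‖R_L) = 11.49 × 4963/5083 = 11.2 V.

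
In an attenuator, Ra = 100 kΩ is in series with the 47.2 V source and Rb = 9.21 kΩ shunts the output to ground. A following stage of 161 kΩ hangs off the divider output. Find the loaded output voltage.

The load sits in parallel with Rb: Rb‖R_L = (9.21 × 161) / (9.21 + 161) = 8.712 kΩ.
V_out = 47.2 × 8.712 / (100 + 8.712) = 47.2 × 8.712/108.7 = 3.78 V.

V_out ≈ 3.78 V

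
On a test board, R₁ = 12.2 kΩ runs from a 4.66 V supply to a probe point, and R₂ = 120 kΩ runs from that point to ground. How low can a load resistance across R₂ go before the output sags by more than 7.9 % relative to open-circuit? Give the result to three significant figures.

Output resistance R_th = R₁‖R₂ = (12.2 × 120)/132.2 = 11.07 kΩ.
The fractional drop is R_th/(R_th + R_L); requiring this ≤ 0.0790 gives R_L ≥ R_th(1/0.0790 − 1) = 11.07 × 11.66 = 129 kΩ.

R_L(min) ≈ 129 kΩ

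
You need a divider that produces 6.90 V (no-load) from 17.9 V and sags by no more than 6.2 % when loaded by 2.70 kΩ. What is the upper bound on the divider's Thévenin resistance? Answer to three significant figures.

R_th ≤ 178 Ω

Loading drop = R_th/(R_th + R_L) ≤ 0.0620, so R_th ≤ R_L · ε/(1−ε) = 2.70 kΩ × 0.0620/0.9380 = 178 Ω.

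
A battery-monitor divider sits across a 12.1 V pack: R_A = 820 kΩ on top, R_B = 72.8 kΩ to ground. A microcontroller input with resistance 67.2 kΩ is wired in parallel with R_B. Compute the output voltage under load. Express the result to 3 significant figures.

The load sits in parallel with R_B: R_B‖R_L = (72.8 × 67.2) / (72.8 + 67.2) = 34.94 kΩ.
V_out = 12.1 × 34.94 / (820 + 34.94) = 12.1 × 34.94/854.9 = 0.495 V.

V_out ≈ 0.495 V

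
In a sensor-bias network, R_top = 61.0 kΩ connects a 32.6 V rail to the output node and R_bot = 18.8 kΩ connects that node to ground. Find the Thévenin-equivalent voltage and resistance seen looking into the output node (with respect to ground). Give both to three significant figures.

V_th is the open-circuit tap voltage: 32.6 × 18.8/(61.0 + 18.8) = 7.68 V.
With the supply zeroed, R_top and R_bot appear in parallel from the tap: R_th = R_top‖R_bot = (61.0 × 18.8)/79.80 = 14.4 kΩ.

V_th = 7.68 V, R_th = 14.4 kΩ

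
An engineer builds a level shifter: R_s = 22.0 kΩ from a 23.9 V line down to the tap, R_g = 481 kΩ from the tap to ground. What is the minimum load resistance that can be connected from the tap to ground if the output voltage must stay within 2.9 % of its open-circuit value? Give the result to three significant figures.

R_L(min) ≈ 704 kΩ

Output resistance R_th = R_s‖R_g = (22.0 × 481)/503.0 = 21.04 kΩ.
The fractional drop is R_th/(R_th + R_L); requiring this ≤ 0.0290 gives R_L ≥ R_th(1/0.0290 − 1) = 21.04 × 33.48 = 704 kΩ.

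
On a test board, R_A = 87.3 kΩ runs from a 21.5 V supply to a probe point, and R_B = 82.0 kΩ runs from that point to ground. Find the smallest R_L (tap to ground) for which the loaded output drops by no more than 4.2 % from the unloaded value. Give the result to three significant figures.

R_L(min) ≈ 964 kΩ

Output resistance R_th = R_A‖R_B = (87.3 × 82.0)/169.3 = 42.28 kΩ.
The fractional drop is R_th/(R_th + R_L); requiring this ≤ 0.0420 gives R_L ≥ R_th(1/0.0420 − 1) = 42.28 × 22.81 = 964 kΩ.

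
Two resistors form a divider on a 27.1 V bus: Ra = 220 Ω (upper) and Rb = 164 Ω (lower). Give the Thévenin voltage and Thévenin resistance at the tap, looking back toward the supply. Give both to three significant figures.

V_th = 11.6 V, R_th = 94.0 Ω

V_th is the open-circuit tap voltage: 27.1 × 164/(220 + 164) = 11.6 V.
With the supply zeroed, Ra and Rb appear in parallel from the tap: R_th = Ra‖Rb = (220 × 164)/384.0 = 94.0 Ω.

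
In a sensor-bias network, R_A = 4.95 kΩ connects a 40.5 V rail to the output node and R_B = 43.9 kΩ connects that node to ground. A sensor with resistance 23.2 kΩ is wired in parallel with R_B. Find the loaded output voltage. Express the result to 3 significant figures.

The load sits in parallel with R_B: R_B‖R_L = (43.9 × 23.2) / (43.9 + 23.2) = 15.18 kΩ.
V_out = 40.5 × 15.18 / (4.95 + 15.18) = 40.5 × 15.18/20.13 = 30.5 V.
(Unloaded it would have been 36.4 V.)

V_out ≈ 30.5 V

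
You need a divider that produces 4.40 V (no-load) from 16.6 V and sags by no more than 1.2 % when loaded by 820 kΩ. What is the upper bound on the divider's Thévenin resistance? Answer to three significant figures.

Loading drop = R_th/(R_th + R_L) ≤ 0.0120, so R_th ≤ R_L · ε/(1−ε) = 820 kΩ × 0.0120/0.9880 = 9.96 kΩ.
(Any R1, R2 with R2/(R1+R2) = 0.265 and R1‖R2 ≤ 9.96 kΩ will meet the spec.)

R_th ≤ 9.96 kΩ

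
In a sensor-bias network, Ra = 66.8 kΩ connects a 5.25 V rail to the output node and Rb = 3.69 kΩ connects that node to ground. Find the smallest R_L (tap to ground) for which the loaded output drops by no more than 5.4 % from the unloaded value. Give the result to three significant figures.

Output resistance R_th = Ra‖Rb = (66.8 × 3.69)/70.49 = 3.497 kΩ.
The fractional drop is R_th/(R_th + R_L); requiring this ≤ 0.0540 gives R_L ≥ R_th(1/0.0540 − 1) = 3.497 × 17.52 = 61.3 kΩ.

R_L(min) ≈ 61.3 kΩ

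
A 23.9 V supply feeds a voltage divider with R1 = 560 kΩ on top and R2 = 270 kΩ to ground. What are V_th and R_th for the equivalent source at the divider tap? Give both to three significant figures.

V_th = 7.77 V, R_th = 182 kΩ

V_th is the open-circuit tap voltage: 23.9 × 270/(560 + 270) = 7.77 V.
With the supply zeroed, R1 and R2 appear in parallel from the tap: R_th = R1‖R2 = (560 × 270)/830.0 = 182 kΩ.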